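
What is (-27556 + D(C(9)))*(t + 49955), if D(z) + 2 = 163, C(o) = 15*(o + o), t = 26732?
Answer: -2100840365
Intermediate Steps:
C(o) = 30*o (C(o) = 15*(2*o) = 30*o)
D(z) = 161 (D(z) = -2 + 163 = 161)
(-27556 + D(C(9)))*(t + 49955) = (-27556 + 161)*(26732 + 49955) = -27395*76687 = -2100840365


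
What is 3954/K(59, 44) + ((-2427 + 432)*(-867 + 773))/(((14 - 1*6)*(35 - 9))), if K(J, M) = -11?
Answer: 620199/1144 ≈ 542.13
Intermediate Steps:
3954/K(59, 44) + ((-2427 + 432)*(-867 + 773))/(((14 - 1*6)*(35 - 9))) = 3954/(-11) + ((-2427 + 432)*(-867 + 773))/(((14 - 1*6)*(35 - 9))) = 3954*(-1/11) + (-1995*(-94))/(((14 - 6)*26)) = -3954/11 + 187530/((8*26)) = -3954/11 + 187530/208 = -3954/11 + 187530*(1/208) = -3954/11 + 93765/104 = 620199/1144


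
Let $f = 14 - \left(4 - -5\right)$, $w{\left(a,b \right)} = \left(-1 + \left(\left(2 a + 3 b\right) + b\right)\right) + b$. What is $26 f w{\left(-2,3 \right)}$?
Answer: $1300$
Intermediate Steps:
$w{\left(a,b \right)} = -1 + 2 a + 5 b$ ($w{\left(a,b \right)} = \left(-1 + \left(2 a + 4 b\right)\right) + b = \left(-1 + 2 a + 4 b\right) + b = -1 + 2 a + 5 b$)
$f = 5$ ($f = 14 - \left(4 + 5\right) = 14 - 9 = 5$)
$26 f w{\left(-2,3 \right)} = 26 \cdot 5 \left(-1 + 2 \left(-2\right) + 5 \cdot 3\right) = 130 \left(-1 - 4 + 15\right) = 130 \cdot 10 = 1300$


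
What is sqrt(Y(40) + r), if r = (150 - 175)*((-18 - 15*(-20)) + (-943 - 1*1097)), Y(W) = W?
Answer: sqrt(43990) ≈ 209.74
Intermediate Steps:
r = 43950 (r = -25*((-18 + 300) + (-943 - 1097)) = -25*(282 - 2040) = -25*(-1758) = 43950)
sqrt(Y(40) + r) = sqrt(40 + 43950) = sqrt(43990)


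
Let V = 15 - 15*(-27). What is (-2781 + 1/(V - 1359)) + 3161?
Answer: 356819/939 ≈ 380.00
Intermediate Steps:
V = 420 (V = 15 + 405 = 420)
(-2781 + 1/(V - 1359)) + 3161 = (-2781 + 1/(420 - 1359)) + 3161 = (-2781 + 1/(-939)) + 3161 = (-2781 - 1/939) + 3161 = -2611360/939 + 3161 = 356819/939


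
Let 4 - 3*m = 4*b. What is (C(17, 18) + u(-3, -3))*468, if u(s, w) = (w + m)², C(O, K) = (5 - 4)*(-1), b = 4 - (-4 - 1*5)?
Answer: 168480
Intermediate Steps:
b = 13 (b = 4 - (-4 - 5) = 4 - 1*(-9) = 4 + 9 = 13)
C(O, K) = -1 (C(O, K) = 1*(-1) = -1)
m = -16 (m = 4/3 - 4*13/3 = 4/3 - ⅓*52 = 4/3 - 52/3 = -16)
u(s, w) = (-16 + w)² (u(s, w) = (w - 16)² = (-16 + w)²)
(C(17, 18) + u(-3, -3))*468 = (-1 + (-16 - 3)²)*468 = (-1 + (-19)²)*468 = (-1 + 361)*468 = 360*468 = 168480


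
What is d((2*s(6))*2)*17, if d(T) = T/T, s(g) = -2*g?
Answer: 17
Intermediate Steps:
d(T) = 1
d((2*s(6))*2)*17 = 1*17 = 17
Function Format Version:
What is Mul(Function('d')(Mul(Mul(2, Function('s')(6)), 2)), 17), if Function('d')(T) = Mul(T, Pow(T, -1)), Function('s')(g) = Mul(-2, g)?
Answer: 17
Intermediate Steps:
Function('d')(T) = 1
Mul(Function('d')(Mul(Mul(2, Function('s')(6)), 2)), 17) = Mul(1, 17) = 17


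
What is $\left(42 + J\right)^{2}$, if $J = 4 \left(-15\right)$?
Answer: $324$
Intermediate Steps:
$J = -60$
$\left(42 + J\right)^{2} = \left(42 - 60\right)^{2} = \left(-18\right)^{2} = 324$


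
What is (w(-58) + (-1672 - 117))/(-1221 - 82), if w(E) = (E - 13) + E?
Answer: 1918/1303 ≈ 1.4720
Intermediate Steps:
w(E) = -13 + 2*E (w(E) = (-13 + E) + E = -13 + 2*E)
(w(-58) + (-1672 - 117))/(-1221 - 82) = ((-13 + 2*(-58)) + (-1672 - 117))/(-1221 - 82) = ((-13 - 116) - 1789)/(-1303) = (-129 - 1789)*(-1/1303) = -1918*(-1/1303) = 1918/1303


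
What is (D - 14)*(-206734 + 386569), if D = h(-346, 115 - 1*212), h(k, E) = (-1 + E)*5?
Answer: -90636840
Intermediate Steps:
h(k, E) = -5 + 5*E
D = -490 (D = -5 + 5*(115 - 1*212) = -5 + 5*(115 - 212) = -5 + 5*(-97) = -5 - 485 = -490)
(D - 14)*(-206734 + 386569) = (-490 - 14)*(-206734 + 386569) = -504*179835 = -90636840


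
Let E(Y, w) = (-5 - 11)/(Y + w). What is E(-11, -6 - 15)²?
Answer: ¼ ≈ 0.25000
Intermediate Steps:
E(Y, w) = -16/(Y + w)
E(-11, -6 - 15)² = (-16/(-11 + (-6 - 15)))² = (-16/(-11 - 21))² = (-16/(-32))² = (-16*(-1/32))² = (½)² = ¼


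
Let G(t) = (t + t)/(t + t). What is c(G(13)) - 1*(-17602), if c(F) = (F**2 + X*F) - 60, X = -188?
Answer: 17355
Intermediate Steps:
G(t) = 1 (G(t) = (2*t)/((2*t)) = (2*t)*(1/(2*t)) = 1)
c(F) = -60 + F**2 - 188*F (c(F) = (F**2 - 188*F) - 60 = -60 + F**2 - 188*F)
c(G(13)) - 1*(-17602) = (-60 + 1**2 - 188*1) - 1*(-17602) = (-60 + 1 - 188) + 17602 = -247 + 17602 = 17355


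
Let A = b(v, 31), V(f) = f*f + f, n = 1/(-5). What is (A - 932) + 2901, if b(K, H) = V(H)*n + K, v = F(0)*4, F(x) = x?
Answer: 8853/5 ≈ 1770.6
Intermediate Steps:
n = -⅕ ≈ -0.20000
V(f) = f + f² (V(f) = f² + f = f + f²)
v = 0 (v = 0*4 = 0)
b(K, H) = K - H*(1 + H)/5 (b(K, H) = (H*(1 + H))*(-⅕) + K = -H*(1 + H)/5 + K = K - H*(1 + H)/5)
A = -992/5 (A = 0 - ⅕*31*(1 + 31) = 0 - ⅕*31*32 = 0 - 992/5 = -992/5 ≈ -198.40)
(A - 932) + 2901 = (-992/5 - 932) + 2901 = -5652/5 + 2901 = 8853/5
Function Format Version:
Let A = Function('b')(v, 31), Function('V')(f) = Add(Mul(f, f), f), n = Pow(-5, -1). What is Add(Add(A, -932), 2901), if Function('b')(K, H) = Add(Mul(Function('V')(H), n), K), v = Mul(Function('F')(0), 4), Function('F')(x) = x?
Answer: Rational(8853, 5) ≈ 1770.6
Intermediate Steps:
n = Rational(-1, 5) ≈ -0.20000
Function('V')(f) = Add(f, Pow(f, 2)) (Function('V')(f) = Add(Pow(f, 2), f) = Add(f, Pow(f, 2)))
v = 0 (v = Mul(0, 4) = 0)
Function('b')(K, H) = Add(K, Mul(Rational(-1, 5), H, Add(1, H))) (Function('b')(K, H) = Add(Mul(Mul(H, Add(1, H)), Rational(-1, 5)), K) = Add(Mul(Rational(-1, 5), H, Add(1, H)), K) = Add(K, Mul(Rational(-1, 5), H, Add(1, H))))
A = Rational(-992, 5) (A = Add(0, Mul(Rational(-1, 5), 31, Add(1, 31))) = Add(0, Mul(Rational(-1, 5), 31, 32)) = Add(0, Rational(-992, 5)) = Rational(-992, 5) ≈ -198.40)
Add(Add(A, -932), 2901) = Add(Add(Rational(-992, 5), -932), 2901) = Add(Rational(-5652, 5), 2901) = Rational(8853, 5)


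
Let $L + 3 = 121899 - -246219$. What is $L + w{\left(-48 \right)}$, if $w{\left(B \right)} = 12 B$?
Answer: $367539$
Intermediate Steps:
$L = 368115$ ($L = -3 + \left(121899 - -246219\right) = -3 + \left(121899 + 246219\right) = -3 + 368118 = 368115$)
$L + w{\left(-48 \right)} = 368115 + 12 \left(-48\right) = 368115 - 576 = 367539$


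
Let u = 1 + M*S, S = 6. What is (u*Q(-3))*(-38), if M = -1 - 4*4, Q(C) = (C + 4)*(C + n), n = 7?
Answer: 15352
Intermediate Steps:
Q(C) = (4 + C)*(7 + C) (Q(C) = (C + 4)*(C + 7) = (4 + C)*(7 + C))
M = -17 (M = -1 - 16 = -17)
u = -101 (u = 1 - 17*6 = 1 - 102 = -101)
(u*Q(-3))*(-38) = -101*(28 + (-3)**2 + 11*(-3))*(-38) = -101*(28 + 9 - 33)*(-38) = -101*4*(-38) = -404*(-38) = 15352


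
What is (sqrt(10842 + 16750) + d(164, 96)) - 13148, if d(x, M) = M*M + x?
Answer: -3768 + 2*sqrt(6898) ≈ -3601.9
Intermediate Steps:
d(x, M) = x + M**2 (d(x, M) = M**2 + x = x + M**2)
(sqrt(10842 + 16750) + d(164, 96)) - 13148 = (sqrt(10842 + 16750) + (164 + 96**2)) - 13148 = (sqrt(27592) + (164 + 9216)) - 13148 = (2*sqrt(6898) + 9380) - 13148 = (9380 + 2*sqrt(6898)) - 13148 = -3768 + 2*sqrt(6898)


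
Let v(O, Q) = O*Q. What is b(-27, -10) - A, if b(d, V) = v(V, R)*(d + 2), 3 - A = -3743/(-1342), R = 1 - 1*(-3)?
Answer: 1341717/1342 ≈ 999.79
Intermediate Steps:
R = 4 (R = 1 + 3 = 4)
A = 283/1342 (A = 3 - (-3743)/(-1342) = 3 - (-3743)*(-1)/1342 = 3 - 1*3743/1342 = 3 - 3743/1342 = 283/1342 ≈ 0.21088)
b(d, V) = 4*V*(2 + d) (b(d, V) = (V*4)*(d + 2) = (4*V)*(2 + d) = 4*V*(2 + d))
b(-27, -10) - A = 4*(-10)*(2 - 27) - 1*283/1342 = 4*(-10)*(-25) - 283/1342 = 1000 - 283/1342 = 1341717/1342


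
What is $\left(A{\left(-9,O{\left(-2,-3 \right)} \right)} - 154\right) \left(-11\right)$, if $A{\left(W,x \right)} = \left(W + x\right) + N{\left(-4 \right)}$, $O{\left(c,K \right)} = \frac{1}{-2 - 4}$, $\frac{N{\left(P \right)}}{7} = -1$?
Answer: $\frac{11231}{6} \approx 1871.8$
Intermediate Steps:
$N{\left(P \right)} = -7$ ($N{\left(P \right)} = 7 \left(-1\right) = -7$)
$O{\left(c,K \right)} = - \frac{1}{6}$ ($O{\left(c,K \right)} = \frac{1}{-6} = - \frac{1}{6}$)
$A{\left(W,x \right)} = -7 + W + x$ ($A{\left(W,x \right)} = \left(W + x\right) - 7 = -7 + W + x$)
$\left(A{\left(-9,O{\left(-2,-3 \right)} \right)} - 154\right) \left(-11\right) = \left(\left(-7 - 9 - \frac{1}{6}\right) - 154\right) \left(-11\right) = \left(- \frac{97}{6} - 154\right) \left(-11\right) = \left(- \frac{1021}{6}\right) \left(-11\right) = \frac{11231}{6}$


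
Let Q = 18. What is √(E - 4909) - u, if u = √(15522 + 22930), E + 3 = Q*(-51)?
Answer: -2*√9613 + I*√5830 ≈ -196.09 + 76.354*I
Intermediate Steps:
E = -921 (E = -3 + 18*(-51) = -3 - 918 = -921)
u = 2*√9613 (u = √38452 = 2*√9613 ≈ 196.09)
√(E - 4909) - u = √(-921 - 4909) - 2*√9613 = √(-5830) - 2*√9613 = I*√5830 - 2*√9613 = -2*√9613 + I*√5830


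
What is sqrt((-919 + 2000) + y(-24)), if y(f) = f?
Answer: sqrt(1057) ≈ 32.512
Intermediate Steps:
sqrt((-919 + 2000) + y(-24)) = sqrt((-919 + 2000) - 24) = sqrt(1081 - 24) = sqrt(1057)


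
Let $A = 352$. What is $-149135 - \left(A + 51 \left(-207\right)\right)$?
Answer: $-138930$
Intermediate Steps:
$-149135 - \left(A + 51 \left(-207\right)\right) = -149135 - \left(352 + 51 \left(-207\right)\right) = -149135 - \left(352 - 10557\right) = -149135 - -10205 = -149135 + 10205 = -138930$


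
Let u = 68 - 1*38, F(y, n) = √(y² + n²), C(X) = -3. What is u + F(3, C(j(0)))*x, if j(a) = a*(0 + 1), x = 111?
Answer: 30 + 333*√2 ≈ 500.93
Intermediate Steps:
j(a) = a (j(a) = a*1 = a)
F(y, n) = √(n² + y²)
u = 30 (u = 68 - 38 = 30)
u + F(3, C(j(0)))*x = 30 + √((-3)² + 3²)*111 = 30 + √(9 + 9)*111 = 30 + √18*111 = 30 + (3*√2)*111 = 30 + 333*√2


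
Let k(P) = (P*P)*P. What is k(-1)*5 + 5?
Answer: 0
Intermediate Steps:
k(P) = P**3 (k(P) = P**2*P = P**3)
k(-1)*5 + 5 = (-1)**3*5 + 5 = -1*5 + 5 = -5 + 5 = 0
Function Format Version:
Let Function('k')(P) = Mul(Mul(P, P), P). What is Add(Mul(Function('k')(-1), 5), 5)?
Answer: 0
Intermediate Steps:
Function('k')(P) = Pow(P, 3) (Function('k')(P) = Mul(Pow(P, 2), P) = Pow(P, 3))
Add(Mul(Function('k')(-1), 5), 5) = Add(Mul(Pow(-1, 3), 5), 5) = Add(Mul(-1, 5), 5) = Add(-5, 5) = 0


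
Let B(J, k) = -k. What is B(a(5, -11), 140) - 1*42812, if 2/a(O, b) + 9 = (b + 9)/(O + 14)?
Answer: -42952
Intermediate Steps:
a(O, b) = 2/(-9 + (9 + b)/(14 + O)) (a(O, b) = 2/(-9 + (b + 9)/(O + 14)) = 2/(-9 + (9 + b)/(14 + O)))
B(a(5, -11), 140) - 1*42812 = -1*140 - 1*42812 = -140 - 42812 = -42952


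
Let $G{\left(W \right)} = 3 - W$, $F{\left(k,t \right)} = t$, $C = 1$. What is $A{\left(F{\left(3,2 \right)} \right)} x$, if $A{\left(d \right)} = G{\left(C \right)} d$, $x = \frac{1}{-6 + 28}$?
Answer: $\frac{2}{11} \approx 0.18182$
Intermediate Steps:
$x = \frac{1}{22} \approx 0.045455$
$A{\left(d \right)} = 2 d$ ($A{\left(d \right)} = \left(3 - 1\right) d = 2 d$)
$A{\left(F{\left(3,2 \right)} \right)} x = 2 \cdot 2 \cdot \frac{1}{22} = 4 \cdot \frac{1}{22} = \frac{2}{11}$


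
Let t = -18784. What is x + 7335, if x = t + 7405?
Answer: -4044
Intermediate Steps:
x = -11379 (x = -18784 + 7405 = -11379)
x + 7335 = -11379 + 7335 = -4044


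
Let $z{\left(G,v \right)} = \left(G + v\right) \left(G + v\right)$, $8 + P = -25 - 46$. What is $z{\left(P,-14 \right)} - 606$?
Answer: $8043$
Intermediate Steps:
$P = -79$ ($P = -8 - 71 = -79$)
$z{\left(G,v \right)} = \left(G + v\right)^{2}$
$z{\left(P,-14 \right)} - 606 = \left(-79 - 14\right)^{2} - 606 = \left(-93\right)^{2} - 606 = 8649 - 606 = 8043$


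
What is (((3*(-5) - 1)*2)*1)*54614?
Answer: -1747648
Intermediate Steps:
(((3*(-5) - 1)*2)*1)*54614 = (((-15 - 1)*2)*1)*54614 = (-16*2*1)*54614 = -32*1*54614 = -32*54614 = -1747648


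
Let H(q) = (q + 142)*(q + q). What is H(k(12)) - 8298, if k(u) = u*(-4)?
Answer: -17322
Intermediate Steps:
k(u) = -4*u
H(q) = 2*q*(142 + q) (H(q) = (142 + q)*(2*q) = 2*q*(142 + q))
H(k(12)) - 8298 = 2*(-4*12)*(142 - 4*12) - 8298 = 2*(-48)*(142 - 48) - 8298 = 2*(-48)*94 - 8298 = -9024 - 8298 = -17322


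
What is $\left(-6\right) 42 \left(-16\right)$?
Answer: $4032$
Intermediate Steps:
$\left(-6\right) 42 \left(-16\right) = \left(-252\right) \left(-16\right) = 4032$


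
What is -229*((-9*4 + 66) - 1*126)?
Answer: 21984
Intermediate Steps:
-229*((-9*4 + 66) - 1*126) = -229*((-36 + 66) - 126) = -229*(30 - 126) = -229*(-96) = 21984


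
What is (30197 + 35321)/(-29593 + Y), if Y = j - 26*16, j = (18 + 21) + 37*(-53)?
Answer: -65518/31931 ≈ -2.0519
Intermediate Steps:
j = -1922 (j = 39 - 1961 = -1922)
Y = -2338 (Y = -1922 - 26*16 = -1922 - 1*416 = -1922 - 416 = -2338)
(30197 + 35321)/(-29593 + Y) = (30197 + 35321)/(-29593 - 2338) = 65518/(-31931) = 65518*(-1/31931) = -65518/31931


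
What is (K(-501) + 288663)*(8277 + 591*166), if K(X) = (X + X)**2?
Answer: 137517793461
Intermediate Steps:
K(X) = 4*X**2 (K(X) = (2*X)**2 = 4*X**2)
(K(-501) + 288663)*(8277 + 591*166) = (4*(-501)**2 + 288663)*(8277 + 591*166) = (4*251001 + 288663)*(8277 + 98106) = (1004004 + 288663)*106383 = 1292667*106383 = 137517793461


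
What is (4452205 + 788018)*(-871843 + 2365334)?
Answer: 7826225888493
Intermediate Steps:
(4452205 + 788018)*(-871843 + 2365334) = 5240223*1493491 = 7826225888493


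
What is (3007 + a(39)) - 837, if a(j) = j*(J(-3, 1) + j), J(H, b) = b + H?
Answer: 3613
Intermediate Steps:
J(H, b) = H + b
a(j) = j*(-2 + j) (a(j) = j*((-3 + 1) + j) = j*(-2 + j))
(3007 + a(39)) - 837 = (3007 + 39*(-2 + 39)) - 837 = (3007 + 39*37) - 837 = (3007 + 1443) - 837 = 4450 - 837 = 3613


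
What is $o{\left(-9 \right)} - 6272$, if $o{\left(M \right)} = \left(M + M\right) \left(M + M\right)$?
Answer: $-5948$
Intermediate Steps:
$o{\left(M \right)} = 4 M^{2}$ ($o{\left(M \right)} = 2 M 2 M = 4 M^{2}$)
$o{\left(-9 \right)} - 6272 = 4 \left(-9\right)^{2} - 6272 = 4 \cdot 81 - 6272 = 324 - 6272 = -5948$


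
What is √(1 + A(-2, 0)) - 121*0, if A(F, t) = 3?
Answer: 2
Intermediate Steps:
√(1 + A(-2, 0)) - 121*0 = √(1 + 3) - 121*0 = √4 + 0 = 2 + 0 = 2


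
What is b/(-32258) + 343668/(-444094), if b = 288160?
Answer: -34764042346/3581396063 ≈ -9.7068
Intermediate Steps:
b/(-32258) + 343668/(-444094) = 288160/(-32258) + 343668/(-444094) = 288160*(-1/32258) + 343668*(-1/444094) = -144080/16129 - 171834/222047 = -34764042346/3581396063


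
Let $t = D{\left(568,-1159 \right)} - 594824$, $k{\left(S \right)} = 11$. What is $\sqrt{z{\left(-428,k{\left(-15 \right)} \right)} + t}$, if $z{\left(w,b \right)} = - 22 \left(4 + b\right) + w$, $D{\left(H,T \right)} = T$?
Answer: $i \sqrt{596741} \approx 772.49 i$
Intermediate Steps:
$z{\left(w,b \right)} = -88 + w - 22 b$ ($z{\left(w,b \right)} = \left(-88 - 22 b\right) + w = -88 + w - 22 b$)
$t = -595983$ ($t = -1159 - 594824 = -595983$)
$\sqrt{z{\left(-428,k{\left(-15 \right)} \right)} + t} = \sqrt{\left(-88 - 428 - 242\right) - 595983} = \sqrt{-758 - 595983} = \sqrt{-596741} = i \sqrt{596741}$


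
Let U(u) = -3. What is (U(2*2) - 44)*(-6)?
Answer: 282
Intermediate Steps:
(U(2*2) - 44)*(-6) = (-3 - 44)*(-6) = -47*(-6) = 282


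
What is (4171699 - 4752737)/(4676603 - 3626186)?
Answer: -581038/1050417 ≈ -0.55315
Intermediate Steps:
(4171699 - 4752737)/(4676603 - 3626186) = -581038/1050417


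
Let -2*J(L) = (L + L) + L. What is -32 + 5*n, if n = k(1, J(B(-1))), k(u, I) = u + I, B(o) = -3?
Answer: -9/2 ≈ -4.5000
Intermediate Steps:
J(L) = -3*L/2 (J(L) = -((L + L) + L)/2 = -(2*L + L)/2 = -3*L/2)
k(u, I) = I + u
n = 11/2 (n = -3/2*(-3) + 1 = 9/2 + 1 = 11/2 ≈ 5.5000)
-32 + 5*n = -32 + 5*(11/2) = -32 + 55/2 = -9/2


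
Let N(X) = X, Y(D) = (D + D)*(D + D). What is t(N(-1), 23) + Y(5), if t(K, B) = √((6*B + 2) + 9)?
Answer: 100 + √149 ≈ 112.21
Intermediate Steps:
Y(D) = 4*D² (Y(D) = (2*D)*(2*D) = 4*D²)
t(K, B) = √(11 + 6*B) (t(K, B) = √((2 + 6*B) + 9) = √(11 + 6*B))
t(N(-1), 23) + Y(5) = √(11 + 6*23) + 4*5² = √(11 + 138) + 4*25 = √149 + 100 = 100 + √149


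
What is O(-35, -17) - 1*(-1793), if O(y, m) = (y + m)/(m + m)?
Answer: 30507/17 ≈ 1794.5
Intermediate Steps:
O(y, m) = (m + y)/(2*m) (O(y, m) = (m + y)/((2*m)) = (m + y)*(1/(2*m)) = (m + y)/(2*m))
O(-35, -17) - 1*(-1793) = (1/2)*(-17 - 35)/(-17) - 1*(-1793) = (1/2)*(-1/17)*(-52) + 1793 = 26/17 + 1793 = 30507/17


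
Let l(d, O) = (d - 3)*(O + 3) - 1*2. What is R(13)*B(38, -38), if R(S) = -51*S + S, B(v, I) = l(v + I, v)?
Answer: 81250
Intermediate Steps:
l(d, O) = -2 + (-3 + d)*(3 + O) (l(d, O) = (-3 + d)*(3 + O) - 2 = -2 + (-3 + d)*(3 + O))
B(v, I) = -11 + 3*I + v*(I + v) (B(v, I) = -11 - 3*v + 3*(v + I) + v*(v + I) = -11 - 3*v + 3*(I + v) + v*(I + v) = -11 - 3*v + (3*I + 3*v) + v*(I + v) = -11 + 3*I + v*(I + v))
R(S) = -50*S
R(13)*B(38, -38) = (-50*13)*(-11 + 3*(-38) + 38*(-38 + 38)) = -650*(-11 - 114 + 38*0) = -650*(-11 - 114 + 0) = -650*(-125) = 81250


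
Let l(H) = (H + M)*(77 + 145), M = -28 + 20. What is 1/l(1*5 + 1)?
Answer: -1/444 ≈ -0.0022523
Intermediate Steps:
M = -8
l(H) = -1776 + 222*H (l(H) = (H - 8)*(77 + 145) = (-8 + H)*222 = -1776 + 222*H)
1/l(1*5 + 1) = 1/(-1776 + 222*(1*5 + 1)) = 1/(-1776 + 222*(5 + 1)) = 1/(-1776 + 222*6) = 1/(-1776 + 1332) = 1/(-444) = -1/444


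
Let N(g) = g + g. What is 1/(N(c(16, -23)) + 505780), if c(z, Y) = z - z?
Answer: 1/505780 ≈ 1.9771e-6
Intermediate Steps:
c(z, Y) = 0
N(g) = 2*g
1/(N(c(16, -23)) + 505780) = 1/(2*0 + 505780) = 1/(0 + 505780) = 1/505780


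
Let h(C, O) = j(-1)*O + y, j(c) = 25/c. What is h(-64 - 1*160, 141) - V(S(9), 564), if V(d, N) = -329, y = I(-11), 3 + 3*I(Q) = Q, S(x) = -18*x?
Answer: -9602/3 ≈ -3200.7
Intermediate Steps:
I(Q) = -1 + Q/3
y = -14/3 (y = -1 + (⅓)*(-11) = -1 - 11/3 = -14/3 ≈ -4.6667)
h(C, O) = -14/3 - 25*O (h(C, O) = (25/(-1))*O - 14/3 = (25*(-1))*O - 14/3 = -25*O - 14/3 = -14/3 - 25*O)
h(-64 - 1*160, 141) - V(S(9), 564) = (-14/3 - 25*141) - 1*(-329) = (-14/3 - 3525) + 329 = -10589/3 + 329 = -9602/3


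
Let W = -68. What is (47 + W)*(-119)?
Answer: 2499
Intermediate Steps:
(47 + W)*(-119) = (47 - 68)*(-119) = -21*(-119) = 2499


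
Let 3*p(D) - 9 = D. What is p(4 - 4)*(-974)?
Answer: -2922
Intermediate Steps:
p(D) = 3 + D/3
p(4 - 4)*(-974) = (3 + (4 - 4)/3)*(-974) = (3 + (⅓)*0)*(-974) = (3 + 0)*(-974) = 3*(-974) = -2922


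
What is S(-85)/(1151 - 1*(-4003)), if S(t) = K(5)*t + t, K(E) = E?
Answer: -85/859 ≈ -0.098952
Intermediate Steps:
S(t) = 6*t (S(t) = 5*t + t = 6*t)
S(-85)/(1151 - 1*(-4003)) = (6*(-85))/(1151 - 1*(-4003)) = -510/(1151 + 4003) = -510/5154 = -510*1/5154 = -85/859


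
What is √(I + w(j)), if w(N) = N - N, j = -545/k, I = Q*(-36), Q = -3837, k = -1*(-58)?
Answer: 6*√3837 ≈ 371.66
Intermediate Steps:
k = 58
I = 138132 (I = -3837*(-36) = 138132)
j = -545/58 ≈ -9.3965
w(N) = 0
√(I + w(j)) = √(138132 + 0) = √138132 = 6*√3837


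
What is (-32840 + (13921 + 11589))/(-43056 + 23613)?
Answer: 7330/19443 ≈ 0.37700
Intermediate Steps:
(-32840 + (13921 + 11589))/(-43056 + 23613) = (-32840 + 25510)/(-19443) = -7330*(-1/19443) = 7330/19443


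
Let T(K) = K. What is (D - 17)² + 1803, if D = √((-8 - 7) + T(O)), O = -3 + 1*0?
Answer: 2074 - 102*I*√2 ≈ 2074.0 - 144.25*I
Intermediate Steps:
O = -3 (O = -3 + 0 = -3)
D = 3*I*√2 (D = √((-8 - 7) - 3) = √(-15 - 3) = √(-18) = 3*I*√2 ≈ 4.2426*I)
(D - 17)² + 1803 = (3*I*√2 - 17)² + 1803 = (-17 + 3*I*√2)² + 1803 = 1803 + (-17 + 3*I*√2)²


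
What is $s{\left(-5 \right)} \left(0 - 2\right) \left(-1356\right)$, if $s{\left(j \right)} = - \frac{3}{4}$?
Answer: $-2034$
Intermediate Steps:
$s{\left(j \right)} = - \frac{3}{4}$ ($s{\left(j \right)} = \left(-3\right) \frac{1}{4} = - \frac{3}{4}$)
$s{\left(-5 \right)} \left(0 - 2\right) \left(-1356\right) = - \frac{3 \left(0 - 2\right)}{4} \left(-1356\right) = \left(- \frac{3}{4}\right) \left(-2\right) \left(-1356\right) = \frac{3}{2} \left(-1356\right) = -2034$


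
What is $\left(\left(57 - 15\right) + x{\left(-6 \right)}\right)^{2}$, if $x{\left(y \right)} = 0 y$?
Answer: $1764$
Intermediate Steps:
$x{\left(y \right)} = 0$
$\left(\left(57 - 15\right) + x{\left(-6 \right)}\right)^{2} = \left(\left(57 - 15\right) + 0\right)^{2} = \left(42 + 0\right)^{2} = 42^{2} = 1764$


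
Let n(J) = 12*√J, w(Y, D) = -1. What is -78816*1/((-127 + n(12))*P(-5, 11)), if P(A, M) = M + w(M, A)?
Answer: 5004816/72005 + 945792*√3/72005 ≈ 92.257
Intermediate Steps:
P(A, M) = -1 + M (P(A, M) = M - 1 = -1 + M)
-78816*1/((-127 + n(12))*P(-5, 11)) = -78816*1/((-1 + 11)*(-127 + 12*√12)) = -78816*1/(10*(-127 + 12*(2*√3))) = -78816*1/(10*(-127 + 24*√3)) = -78816/(-1270 + 240*√3)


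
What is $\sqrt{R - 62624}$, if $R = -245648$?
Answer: $4 i \sqrt{19267} \approx 555.22 i$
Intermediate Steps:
$\sqrt{R - 62624} = \sqrt{-245648 - 62624} = \sqrt{-308272} = 4 i \sqrt{19267}$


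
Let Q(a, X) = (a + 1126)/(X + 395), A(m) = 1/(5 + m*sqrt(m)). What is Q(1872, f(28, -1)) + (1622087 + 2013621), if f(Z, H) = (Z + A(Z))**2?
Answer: 303721780558850490037/83538493226658 - 12884375686*sqrt(7)/41769246613329 ≈ 3.6357e+6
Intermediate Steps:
A(m) = 1/(5 + m**(3/2))
f(Z, H) = (Z + 1/(5 + Z**(3/2)))**2
Q(a, X) = (1126 + a)/(395 + X)
Q(1872, f(28, -1)) + (1622087 + 2013621) = (1126 + 1872)/(395 + (28 + 1/(5 + 28**(3/2)))**2) + (1622087 + 2013621) = 2998/(395 + (28 + 1/(5 + 56*sqrt(7)))**2) + 3635708 = 3635708 + 2998/(395 + (28 + 1/(5 + 56*sqrt(7)))**2)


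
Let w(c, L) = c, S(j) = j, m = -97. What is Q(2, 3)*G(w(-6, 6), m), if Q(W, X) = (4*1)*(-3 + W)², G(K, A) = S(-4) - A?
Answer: 372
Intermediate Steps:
G(K, A) = -4 - A
Q(W, X) = 4*(-3 + W)²
Q(2, 3)*G(w(-6, 6), m) = (4*(-3 + 2)²)*(-4 - 1*(-97)) = (4*(-1)²)*(-4 + 97) = (4*1)*93 = 4*93 = 372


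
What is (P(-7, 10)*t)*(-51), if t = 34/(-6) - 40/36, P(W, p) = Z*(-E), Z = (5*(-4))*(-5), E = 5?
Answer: -518500/3 ≈ -1.7283e+5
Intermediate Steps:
Z = 100 (Z = -20*(-5) = 100)
P(W, p) = -500 (P(W, p) = 100*(-1*5) = 100*(-5) = -500)
t = -61/9 (t = 34*(-1/6) - 40*1/36 = -17/3 - 10/9 = -61/9 ≈ -6.7778)
(P(-7, 10)*t)*(-51) = -500*(-61/9)*(-51) = (30500/9)*(-51) = -518500/3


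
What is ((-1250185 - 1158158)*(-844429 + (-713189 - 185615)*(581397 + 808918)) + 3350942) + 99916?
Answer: 3009517258862560185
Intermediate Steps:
((-1250185 - 1158158)*(-844429 + (-713189 - 185615)*(581397 + 808918)) + 3350942) + 99916 = (-2408343*(-844429 - 898804*1390315) + 3350942) + 99916 = (-2408343*(-844429 - 1249620683260) + 3350942) + 99916 = (-2408343*(-1249621527689) + 3350942) + 99916 = (3009517258859109327 + 3350942) + 99916 = 3009517258862460269 + 99916 = 3009517258862560185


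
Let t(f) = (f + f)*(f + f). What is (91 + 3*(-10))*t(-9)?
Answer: 19764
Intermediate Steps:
t(f) = 4*f² (t(f) = (2*f)*(2*f) = 4*f²)
(91 + 3*(-10))*t(-9) = (91 + 3*(-10))*(4*(-9)²) = (91 - 30)*(4*81) = 61*324 = 19764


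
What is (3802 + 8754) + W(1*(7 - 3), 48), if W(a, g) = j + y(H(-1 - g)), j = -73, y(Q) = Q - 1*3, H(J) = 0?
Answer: 12480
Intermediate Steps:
y(Q) = -3 + Q (y(Q) = Q - 3 = -3 + Q)
W(a, g) = -76 (W(a, g) = -73 + (-3 + 0) = -73 - 3 = -76)
(3802 + 8754) + W(1*(7 - 3), 48) = (3802 + 8754) - 76 = 12556 - 76 = 12480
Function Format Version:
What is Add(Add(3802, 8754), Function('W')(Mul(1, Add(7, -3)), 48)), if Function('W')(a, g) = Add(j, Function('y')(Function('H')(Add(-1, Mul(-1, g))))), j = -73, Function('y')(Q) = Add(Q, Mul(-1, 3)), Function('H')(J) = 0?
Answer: 12480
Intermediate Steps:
Function('y')(Q) = Add(-3, Q) (Function('y')(Q) = Add(Q, -3) = Add(-3, Q))
Function('W')(a, g) = -76 (Function('W')(a, g) = Add(-73, Add(-3, 0)) = Add(-73, -3) = -76)
Add(Add(3802, 8754), Function('W')(Mul(1, Add(7, -3)), 48)) = Add(Add(3802, 8754), -76) = Add(12556, -76) = 12480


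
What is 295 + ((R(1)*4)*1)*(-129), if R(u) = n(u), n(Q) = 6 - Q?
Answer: -2285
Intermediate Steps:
R(u) = 6 - u
295 + ((R(1)*4)*1)*(-129) = 295 + (((6 - 1*1)*4)*1)*(-129) = 295 + (((6 - 1)*4)*1)*(-129) = 295 + ((5*4)*1)*(-129) = 295 + (20*1)*(-129) = 295 + 20*(-129) = 295 - 2580 = -2285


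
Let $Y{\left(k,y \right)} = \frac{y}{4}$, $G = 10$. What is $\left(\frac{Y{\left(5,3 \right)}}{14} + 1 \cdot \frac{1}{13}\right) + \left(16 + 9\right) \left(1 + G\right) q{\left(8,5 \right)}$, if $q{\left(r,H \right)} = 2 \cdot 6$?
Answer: $\frac{2402495}{728} \approx 3300.1$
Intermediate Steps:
$Y{\left(k,y \right)} = \frac{y}{4}$ ($Y{\left(k,y \right)} = y \frac{1}{4} = \frac{y}{4}$)
$q{\left(r,H \right)} = 12$
$\left(\frac{Y{\left(5,3 \right)}}{14} + 1 \cdot \frac{1}{13}\right) + \left(16 + 9\right) \left(1 + G\right) q{\left(8,5 \right)} = \left(\frac{\frac{1}{4} \cdot 3}{14} + 1 \cdot \frac{1}{13}\right) + \left(16 + 9\right) \left(1 + 10\right) 12 = \left(\frac{3}{4} \cdot \frac{1}{14} + 1 \cdot \frac{1}{13}\right) + 25 \cdot 11 \cdot 12 = \left(\frac{3}{56} + \frac{1}{13}\right) + 275 \cdot 12 = \frac{95}{728} + 3300 = \frac{2402495}{728}$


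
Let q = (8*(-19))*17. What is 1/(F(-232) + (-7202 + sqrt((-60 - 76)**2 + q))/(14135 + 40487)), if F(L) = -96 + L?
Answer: -81583501133/26770145288301 - 27311*sqrt(442)/26770145288301 ≈ -0.0030476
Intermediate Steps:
q = -2584 (q = -152*17 = -2584)
1/(F(-232) + (-7202 + sqrt((-60 - 76)**2 + q))/(14135 + 40487)) = 1/((-96 - 232) + (-7202 + sqrt((-60 - 76)**2 - 2584))/(14135 + 40487)) = 1/(-328 + (-7202 + sqrt((-136)**2 - 2584))/54622) = 1/(-328 + (-7202 + sqrt(18496 - 2584))*(1/54622)) = 1/(-328 + (-7202 + sqrt(15912))*(1/54622)) = 1/(-328 + (-7202 + 6*sqrt(442))*(1/54622)) = 1/(-328 + (-3601/27311 + 3*sqrt(442)/27311)) = 1/(-8961609/27311 + 3*sqrt(442)/27311)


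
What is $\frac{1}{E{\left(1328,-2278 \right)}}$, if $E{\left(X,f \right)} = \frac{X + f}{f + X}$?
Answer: $1$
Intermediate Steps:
$E{\left(X,f \right)} = 1$ ($E{\left(X,f \right)} = \frac{X + f}{X + f} = 1$)
$\frac{1}{E{\left(1328,-2278 \right)}} = 1^{-1} = 1$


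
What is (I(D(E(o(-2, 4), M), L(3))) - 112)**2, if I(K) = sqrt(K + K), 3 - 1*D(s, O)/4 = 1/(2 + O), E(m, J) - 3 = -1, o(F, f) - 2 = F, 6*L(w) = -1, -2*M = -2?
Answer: 138200/11 - 1344*sqrt(66)/11 ≈ 11571.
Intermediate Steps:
M = 1 (M = -1/2*(-2) = 1)
L(w) = -1/6 (L(w) = (1/6)*(-1) = -1/6)
o(F, f) = 2 + F
E(m, J) = 2 (E(m, J) = 3 - 1 = 2)
D(s, O) = 12 - 4/(2 + O)
I(K) = sqrt(2)*sqrt(K) (I(K) = sqrt(2*K) = sqrt(2)*sqrt(K))
(I(D(E(o(-2, 4), M), L(3))) - 112)**2 = (sqrt(2)*sqrt(4*(5 + 3*(-1/6))/(2 - 1/6)) - 112)**2 = (sqrt(2)*sqrt(4*(5 - 1/2)/(11/6)) - 112)**2 = (sqrt(2)*sqrt(4*(6/11)*(9/2)) - 112)**2 = (sqrt(2)*sqrt(108/11) - 112)**2 = (sqrt(2)*(6*sqrt(33)/11) - 112)**2 = (6*sqrt(66)/11 - 112)**2 = (-112 + 6*sqrt(66)/11)**2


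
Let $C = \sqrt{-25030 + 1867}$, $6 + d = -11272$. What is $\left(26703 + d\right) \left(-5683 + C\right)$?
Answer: $-87660275 + 15425 i \sqrt{23163} \approx -8.766 \cdot 10^{7} + 2.3476 \cdot 10^{6} i$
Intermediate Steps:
$d = -11278$ ($d = -6 - 11272 = -11278$)
$C = i \sqrt{23163}$ ($C = \sqrt{-23163} = i \sqrt{23163} \approx 152.19 i$)
$\left(26703 + d\right) \left(-5683 + C\right) = \left(26703 - 11278\right) \left(-5683 + i \sqrt{23163}\right) = 15425 \left(-5683 + i \sqrt{23163}\right) = -87660275 + 15425 i \sqrt{23163}$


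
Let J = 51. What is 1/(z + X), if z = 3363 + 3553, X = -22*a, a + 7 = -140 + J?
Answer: 1/9028 ≈ 0.00011077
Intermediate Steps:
a = -96 (a = -7 + (-140 + 51) = -7 - 89 = -96)
X = 2112 (X = -22*(-96) = 2112)
z = 6916
1/(z + X) = 1/(6916 + 2112) = 1/9028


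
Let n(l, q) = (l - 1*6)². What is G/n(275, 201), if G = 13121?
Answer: 13121/72361 ≈ 0.18133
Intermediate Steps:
n(l, q) = (-6 + l)² (n(l, q) = (l - 6)² = (-6 + l)²)
G/n(275, 201) = 13121/((-6 + 275)²) = 13121/(269²) = 13121/72361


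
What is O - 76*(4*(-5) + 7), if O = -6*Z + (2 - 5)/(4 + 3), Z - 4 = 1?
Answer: 6703/7 ≈ 957.57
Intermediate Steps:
Z = 5 (Z = 4 + 1 = 5)
O = -213/7 (O = -6*5 + (2 - 5)/(4 + 3) = -30 - 3/7 = -213/7 ≈ -30.429)
O - 76*(4*(-5) + 7) = -213/7 - 76*(4*(-5) + 7) = -213/7 - 76*(-20 + 7) = -213/7 - 76*(-13) = -213/7 + 988 = 6703/7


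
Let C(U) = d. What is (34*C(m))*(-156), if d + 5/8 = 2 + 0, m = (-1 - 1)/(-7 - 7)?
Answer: -7293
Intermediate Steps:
m = ⅐ (m = -2/(-14) = -2*(-1/14) = ⅐ ≈ 0.14286)
d = 11/8 (d = -5/8 + (2 + 0) = -5/8 + 2 = 11/8 ≈ 1.3750)
C(U) = 11/8
(34*C(m))*(-156) = (34*(11/8))*(-156) = (187/4)*(-156) = -7293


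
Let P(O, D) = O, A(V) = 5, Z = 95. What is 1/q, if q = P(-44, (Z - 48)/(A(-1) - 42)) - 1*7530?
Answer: -1/7574 ≈ -0.00013203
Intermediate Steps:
q = -7574 (q = -44 - 1*7530 = -44 - 7530 = -7574)
1/q = 1/(-7574) = -1/7574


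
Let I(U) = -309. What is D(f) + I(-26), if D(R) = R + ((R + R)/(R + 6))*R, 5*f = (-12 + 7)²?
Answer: -3294/11 ≈ -299.45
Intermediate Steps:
f = 5 (f = (-12 + 7)²/5 = (⅕)*(-5)² = (⅕)*25 = 5)
D(R) = R + 2*R²/(6 + R) (D(R) = R + ((2*R)/(6 + R))*R = R + (2*R/(6 + R))*R = R + 2*R²/(6 + R))
D(f) + I(-26) = 3*5*(2 + 5)/(6 + 5) - 309 = 3*5*7/11 - 309 = 3*5*(1/11)*7 - 309 = 105/11 - 309 = -3294/11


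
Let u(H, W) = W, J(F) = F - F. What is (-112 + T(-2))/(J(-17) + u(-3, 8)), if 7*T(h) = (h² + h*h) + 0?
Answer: -97/7 ≈ -13.857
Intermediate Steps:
J(F) = 0
T(h) = 2*h²/7 (T(h) = ((h² + h*h) + 0)/7 = ((h² + h²) + 0)/7 = (2*h² + 0)/7 = (2*h²)/7 = 2*h²/7)
(-112 + T(-2))/(J(-17) + u(-3, 8)) = (-112 + (2/7)*(-2)²)/(0 + 8) = (-112 + (2/7)*4)/8 = (-112 + 8/7)*(⅛) = -776/7*⅛ = -97/7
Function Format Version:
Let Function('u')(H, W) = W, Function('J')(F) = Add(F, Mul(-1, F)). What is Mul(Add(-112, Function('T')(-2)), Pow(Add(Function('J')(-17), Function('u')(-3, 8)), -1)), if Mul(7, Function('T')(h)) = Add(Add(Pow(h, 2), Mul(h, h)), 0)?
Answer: Rational(-97, 7) ≈ -13.857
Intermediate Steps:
Function('J')(F) = 0
Function('T')(h) = Mul(Rational(2, 7), Pow(h, 2)) (Function('T')(h) = Mul(Rational(1, 7), Add(Add(Pow(h, 2), Mul(h, h)), 0)) = Mul(Rational(1, 7), Add(Add(Pow(h, 2), Pow(h, 2)), 0)) = Mul(Rational(1, 7), Add(Mul(2, Pow(h, 2)), 0)) = Mul(Rational(1, 7), Mul(2, Pow(h, 2))) = Mul(Rational(2, 7), Pow(h, 2)))
Mul(Add(-112, Function('T')(-2)), Pow(Add(Function('J')(-17), Function('u')(-3, 8)), -1)) = Mul(Add(-112, Mul(Rational(2, 7), Pow(-2, 2))), Pow(Add(0, 8), -1)) = Mul(Add(-112, Mul(Rational(2, 7), 4)), Pow(8, -1)) = Mul(Add(-112, Rational(8, 7)), Rational(1, 8)) = Mul(Rational(-776, 7), Rational(1, 8)) = Rational(-97, 7)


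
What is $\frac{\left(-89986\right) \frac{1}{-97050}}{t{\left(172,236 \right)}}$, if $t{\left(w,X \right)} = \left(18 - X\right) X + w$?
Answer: $- \frac{44993}{2488167900} \approx -1.8083 \cdot 10^{-5}$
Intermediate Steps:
$t{\left(w,X \right)} = w + X \left(18 - X\right)$ ($t{\left(w,X \right)} = X \left(18 - X\right) + w = w + X \left(18 - X\right)$)
$\frac{\left(-89986\right) \frac{1}{-97050}}{t{\left(172,236 \right)}} = \frac{\left(-89986\right) \frac{1}{-97050}}{172 - 236^{2} + 18 \cdot 236} = \frac{\left(-89986\right) \left(- \frac{1}{97050}\right)}{172 - 55696 + 4248} = \frac{44993}{48525 \left(172 - 55696 + 4248\right)} = \frac{44993}{48525 \left(-51276\right)} = \frac{44993}{48525} \left(- \frac{1}{51276}\right) = - \frac{44993}{2488167900}$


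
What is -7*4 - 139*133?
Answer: -18515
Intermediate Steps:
-7*4 - 139*133 = -28 - 18487 = -18515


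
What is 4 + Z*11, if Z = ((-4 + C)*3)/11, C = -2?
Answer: -14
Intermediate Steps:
Z = -18/11 (Z = ((-4 - 2)*3)/11 = -6*3*(1/11) = -18*1/11 = -18/11 ≈ -1.6364)
4 + Z*11 = 4 - 18/11*11 = 4 - 18 = -14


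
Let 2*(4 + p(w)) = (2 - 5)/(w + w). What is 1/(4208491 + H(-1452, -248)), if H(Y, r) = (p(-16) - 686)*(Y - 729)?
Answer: 64/365649841 ≈ 1.7503e-7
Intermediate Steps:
p(w) = -4 - 3/(4*w) (p(w) = -4 + ((2 - 5)/(w + w))/2 = -4 + (-3*1/(2*w))/2 = -4 + (-3/(2*w))/2 = -4 - 3/(4*w))
H(Y, r) = 32190453/64 - 44157*Y/64 (H(Y, r) = ((-4 - 3/4/(-16)) - 686)*(Y - 729) = ((-4 - 3/4*(-1/16)) - 686)*(-729 + Y) = ((-4 + 3/64) - 686)*(-729 + Y) = (-253/64 - 686)*(-729 + Y) = -44157*(-729 + Y)/64 = 32190453/64 - 44157*Y/64)
1/(4208491 + H(-1452, -248)) = 1/(4208491 + (32190453/64 - 44157/64*(-1452))) = 1/(4208491 + (32190453/64 + 16028991/16)) = 1/(4208491 + 96306417/64) = 1/(365649841/64) = 64/365649841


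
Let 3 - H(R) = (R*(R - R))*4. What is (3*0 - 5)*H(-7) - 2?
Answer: -17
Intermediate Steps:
H(R) = 3 (H(R) = 3 - R*(R - R)*4 = 3 - R*0*4 = 3 - 0*4 = 3 - 1*0 = 3 + 0 = 3)
(3*0 - 5)*H(-7) - 2 = (3*0 - 5)*3 - 2 = (0 - 5)*3 - 2 = -5*3 - 2 = -15 - 2 = -17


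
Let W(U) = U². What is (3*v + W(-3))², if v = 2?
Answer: 225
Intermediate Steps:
(3*v + W(-3))² = (3*2 + (-3)²)² = (6 + 9)² = 15² = 225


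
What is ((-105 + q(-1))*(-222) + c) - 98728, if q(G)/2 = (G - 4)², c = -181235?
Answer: -267753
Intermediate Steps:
q(G) = 2*(-4 + G)² (q(G) = 2*(G - 4)² = 2*(-4 + G)²)
((-105 + q(-1))*(-222) + c) - 98728 = ((-105 + 2*(-4 - 1)²)*(-222) - 181235) - 98728 = ((-105 + 2*(-5)²)*(-222) - 181235) - 98728 = ((-105 + 2*25)*(-222) - 181235) - 98728 = ((-105 + 50)*(-222) - 181235) - 98728 = (-55*(-222) - 181235) - 98728 = (12210 - 181235) - 98728 = -169025 - 98728 = -267753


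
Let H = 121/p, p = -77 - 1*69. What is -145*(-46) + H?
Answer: 973699/146 ≈ 6669.2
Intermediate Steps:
p = -146 (p = -77 - 69 = -146)
H = -121/146 (H = 121/(-146) = 121*(-1/146) = -121/146 ≈ -0.82877)
-145*(-46) + H = -145*(-46) - 121/146 = 6670 - 121/146 = 973699/146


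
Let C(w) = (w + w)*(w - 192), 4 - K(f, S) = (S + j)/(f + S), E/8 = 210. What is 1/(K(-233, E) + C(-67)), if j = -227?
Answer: 1447/50223917 ≈ 2.8811e-5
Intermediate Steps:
E = 1680 (E = 8*210 = 1680)
K(f, S) = 4 - (-227 + S)/(S + f) (K(f, S) = 4 - (S - 227)/(f + S) = 4 - (-227 + S)/(S + f))
C(w) = 2*w*(-192 + w) (C(w) = (2*w)*(-192 + w) = 2*w*(-192 + w))
1/(K(-233, E) + C(-67)) = 1/((227 + 3*1680 + 4*(-233))/(1680 - 233) + 2*(-67)*(-192 - 67)) = 1/((227 + 5040 - 932)/1447 + 2*(-67)*(-259)) = 1/((1/1447)*4335 + 34706) = 1/(4335/1447 + 34706) = 1/(50223917/1447) = 1447/50223917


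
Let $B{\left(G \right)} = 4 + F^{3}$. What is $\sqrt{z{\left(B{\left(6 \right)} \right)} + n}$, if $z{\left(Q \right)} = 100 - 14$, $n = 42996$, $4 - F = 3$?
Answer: $\sqrt{43082} \approx 207.56$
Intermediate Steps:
$F = 1$ ($F = 4 - 3 = 1$)
$B{\left(G \right)} = 5$ ($B{\left(G \right)} = 4 + 1^{3} = 4 + 1 = 5$)
$z{\left(Q \right)} = 86$
$\sqrt{z{\left(B{\left(6 \right)} \right)} + n} = \sqrt{86 + 42996} = \sqrt{43082}$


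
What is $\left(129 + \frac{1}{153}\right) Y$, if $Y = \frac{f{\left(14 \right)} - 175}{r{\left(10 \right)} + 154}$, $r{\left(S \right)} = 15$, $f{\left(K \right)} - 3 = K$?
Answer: $- \frac{3118604}{25857} \approx -120.61$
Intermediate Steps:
$f{\left(K \right)} = 3 + K$
$Y = - \frac{158}{169}$ ($Y = \frac{\left(3 + 14\right) - 175}{15 + 154} = \frac{17 - 175}{169} = \left(-158\right) \frac{1}{169} = - \frac{158}{169} \approx -0.93491$)
$\left(129 + \frac{1}{153}\right) Y = \left(129 + \frac{1}{153}\right) \left(- \frac{158}{169}\right) = \frac{19738}{153} \left(- \frac{158}{169}\right) = - \frac{3118604}{25857}$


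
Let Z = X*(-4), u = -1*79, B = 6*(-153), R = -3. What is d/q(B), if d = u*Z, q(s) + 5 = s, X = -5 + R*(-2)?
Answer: -316/923 ≈ -0.34236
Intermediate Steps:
B = -918
X = 1 (X = -5 - 3*(-2) = -5 + 6 = 1)
q(s) = -5 + s
u = -79
Z = -4 (Z = 1*(-4) = -4)
d = 316 (d = -79*(-4) = 316)
d/q(B) = 316/(-5 - 918) = 316/(-923) = 316*(-1/923) = -316/923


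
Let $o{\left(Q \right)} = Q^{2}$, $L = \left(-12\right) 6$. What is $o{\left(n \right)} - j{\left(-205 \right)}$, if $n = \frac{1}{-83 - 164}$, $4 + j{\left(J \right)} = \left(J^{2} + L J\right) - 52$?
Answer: $- \frac{3460979560}{61009} \approx -56729.0$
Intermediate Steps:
$L = -72$
$j{\left(J \right)} = -56 + J^{2} - 72 J$ ($j{\left(J \right)} = -4 - \left(52 - J^{2} + 72 J\right) = -56 + J^{2} - 72 J$)
$n = - \frac{1}{247}$ ($n = \frac{1}{-247} = - \frac{1}{247} \approx -0.0040486$)
$o{\left(n \right)} - j{\left(-205 \right)} = \left(- \frac{1}{247}\right)^{2} - \left(-56 + \left(-205\right)^{2} - -14760\right) = \frac{1}{61009} - \left(-56 + 42025 + 14760\right) = \frac{1}{61009} - 56729 = - \frac{3460979560}{61009}$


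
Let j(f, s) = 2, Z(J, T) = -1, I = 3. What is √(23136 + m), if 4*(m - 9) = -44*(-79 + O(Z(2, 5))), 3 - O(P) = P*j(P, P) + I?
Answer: 2*√5998 ≈ 154.89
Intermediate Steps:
O(P) = -2*P (O(P) = 3 - (P*2 + 3) = 3 - (2*P + 3) = 3 - (3 + 2*P) = 3 + (-3 - 2*P) = -2*P)
m = 856 (m = 9 + (-44*(-79 - 2*(-1)))/4 = 9 + (-44*(-79 + 2))/4 = 9 + (-44*(-77))/4 = 9 + (¼)*3388 = 9 + 847 = 856)
√(23136 + m) = √(23136 + 856) = √23992 = 2*√5998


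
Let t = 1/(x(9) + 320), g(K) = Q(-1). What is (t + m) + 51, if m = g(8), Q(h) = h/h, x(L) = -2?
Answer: 16537/318 ≈ 52.003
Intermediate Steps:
Q(h) = 1
g(K) = 1
m = 1
t = 1/318 (t = 1/(-2 + 320) = 1/318 ≈ 0.0031447)
(t + m) + 51 = (1/318 + 1) + 51 = 319/318 + 51 = 16537/318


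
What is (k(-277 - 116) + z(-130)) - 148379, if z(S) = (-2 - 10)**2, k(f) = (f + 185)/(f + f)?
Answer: -58256251/393 ≈ -1.4823e+5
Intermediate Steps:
k(f) = (185 + f)/(2*f) (k(f) = (185 + f)/((2*f)) = (185 + f)*(1/(2*f)) = (185 + f)/(2*f))
z(S) = 144 (z(S) = (-12)**2 = 144)
(k(-277 - 116) + z(-130)) - 148379 = ((185 + (-277 - 116))/(2*(-277 - 116)) + 144) - 148379 = ((1/2)*(185 - 393)/(-393) + 144) - 148379 = ((1/2)*(-1/393)*(-208) + 144) - 148379 = (104/393 + 144) - 148379 = 56696/393 - 148379 = -58256251/393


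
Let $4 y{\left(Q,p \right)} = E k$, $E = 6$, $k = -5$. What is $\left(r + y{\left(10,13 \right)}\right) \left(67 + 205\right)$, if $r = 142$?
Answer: $36584$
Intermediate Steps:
$y{\left(Q,p \right)} = - \frac{15}{2}$ ($y{\left(Q,p \right)} = \frac{6 \left(-5\right)}{4} = \frac{1}{4} \left(-30\right) = - \frac{15}{2}$)
$\left(r + y{\left(10,13 \right)}\right) \left(67 + 205\right) = \left(142 - \frac{15}{2}\right) \left(67 + 205\right) = \frac{269}{2} \cdot 272 = 36584$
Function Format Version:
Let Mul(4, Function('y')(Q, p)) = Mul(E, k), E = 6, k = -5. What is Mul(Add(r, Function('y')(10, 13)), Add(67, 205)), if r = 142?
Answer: 36584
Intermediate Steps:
Function('y')(Q, p) = Rational(-15, 2) (Function('y')(Q, p) = Mul(Rational(1, 4), Mul(6, -5)) = Mul(Rational(1, 4), -30) = Rational(-15, 2))
Mul(Add(r, Function('y')(10, 13)), Add(67, 205)) = Mul(Add(142, Rational(-15, 2)), Add(67, 205)) = Mul(Rational(269, 2), 272) = 36584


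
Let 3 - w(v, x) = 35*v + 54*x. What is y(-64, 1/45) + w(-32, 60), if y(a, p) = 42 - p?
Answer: -93376/45 ≈ -2075.0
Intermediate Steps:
w(v, x) = 3 - 54*x - 35*v (w(v, x) = 3 - (35*v + 54*x) = 3 + (-54*x - 35*v) = 3 - 54*x - 35*v)
y(-64, 1/45) + w(-32, 60) = (42 - 1/45) + (3 - 54*60 - 35*(-32)) = (42 - 1*1/45) + (3 - 3240 + 1120) = (42 - 1/45) - 2117 = 1889/45 - 2117 = -93376/45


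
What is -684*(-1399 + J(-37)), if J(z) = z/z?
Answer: 956232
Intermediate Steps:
J(z) = 1
-684*(-1399 + J(-37)) = -684*(-1399 + 1) = -684*(-1398) = 956232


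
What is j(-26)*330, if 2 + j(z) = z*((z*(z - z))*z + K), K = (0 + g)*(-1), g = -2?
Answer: -17820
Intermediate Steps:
K = 2 (K = (0 - 2)*(-1) = -2*(-1) = 2)
j(z) = -2 + 2*z (j(z) = -2 + z*((z*(z - z))*z + 2) = -2 + z*((z*0)*z + 2) = -2 + z*(0*z + 2) = -2 + z*(0 + 2) = -2 + z*2 = -2 + 2*z)
j(-26)*330 = (-2 + 2*(-26))*330 = (-2 - 52)*330 = -54*330 = -17820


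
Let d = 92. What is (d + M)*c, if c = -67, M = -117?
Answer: 1675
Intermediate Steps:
(d + M)*c = (92 - 117)*(-67) = -25*(-67) = 1675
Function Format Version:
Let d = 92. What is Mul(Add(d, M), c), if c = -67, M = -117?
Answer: 1675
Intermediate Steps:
Mul(Add(d, M), c) = Mul(Add(92, -117), -67) = Mul(-25, -67) = 1675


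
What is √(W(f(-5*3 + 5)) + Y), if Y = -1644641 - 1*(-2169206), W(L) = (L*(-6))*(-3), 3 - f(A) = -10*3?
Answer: 3*√58351 ≈ 724.68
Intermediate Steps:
f(A) = 33 (f(A) = 3 - (-10)*3 = 3 - 1*(-30) = 3 + 30 = 33)
W(L) = 18*L (W(L) = -6*L*(-3) = 18*L)
Y = 524565 (Y = -1644641 + 2169206 = 524565)
√(W(f(-5*3 + 5)) + Y) = √(18*33 + 524565) = √(594 + 524565) = √525159 = 3*√58351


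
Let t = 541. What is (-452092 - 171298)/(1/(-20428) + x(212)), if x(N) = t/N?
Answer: -337467189380/1381417 ≈ -2.4429e+5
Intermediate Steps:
x(N) = 541/N
(-452092 - 171298)/(1/(-20428) + x(212)) = (-452092 - 171298)/(1/(-20428) + 541/212) = -623390/(-1/20428 + 541*(1/212)) = -623390/(-1/20428 + 541/212) = -623390/1381417/541342 = -623390*541342/1381417 = -337467189380/1381417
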